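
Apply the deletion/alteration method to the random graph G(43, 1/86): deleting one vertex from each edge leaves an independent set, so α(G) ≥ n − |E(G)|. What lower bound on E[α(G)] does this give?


E[|E(G)|] = C(43, 2)·p = 903 · (1/86) = 21/2.
E[α(G)] ≥ n − E[|E(G)|] = 43 − 21/2 = 65/2.
Numerically: ≈ 32.50000.
(This is only a lower bound; the true E[α(G)] may be larger.)

E[α(G)] ≥ 65/2 ≈ 32.50000.


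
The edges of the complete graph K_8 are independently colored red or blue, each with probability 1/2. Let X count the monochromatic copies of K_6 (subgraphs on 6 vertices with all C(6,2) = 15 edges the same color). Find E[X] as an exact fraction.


Let X = Σ_S X_S over the C(8, 6) = 28 subsets S of size 6, where X_S = 1 if the K_6 on S is monochromatic.
For a fixed S, the K_6 on S has C(6, 2) = 15 edges. P[all 15 edges red] = (1/2)^15, and likewise for blue, so P[monochromatic] = 2·(1/2)^15 = 2^{1 − 15} = 1/16384.
Summing: E[X] = C(8, 6) · 2^{1 − 15} = 28 · 1/16384 = 7/4096.
Numerically: E[X] ≈ 0.00171.

E[X] = C(8,6)·2^(1−C(6,2)) = 7/4096 ≈ 0.00171.


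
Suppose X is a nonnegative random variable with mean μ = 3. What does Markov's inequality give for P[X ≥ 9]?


μ = E[X] = 3, a = 9.
Markov: P[X ≥ 9] ≤ μ/a = (3)/9 = 1/3.
Numerically: ≈ 0.333333.
(Since a = 9 > μ = 3.000000, the bound 1/3 is < 1 and informative.)

P[X ≥ 9] ≤ 1/3 ≈ 0.333333.


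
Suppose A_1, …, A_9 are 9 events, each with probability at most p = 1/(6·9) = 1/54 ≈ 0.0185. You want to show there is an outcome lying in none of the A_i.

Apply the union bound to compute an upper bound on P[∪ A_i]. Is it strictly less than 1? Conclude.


Union bound: P[∪_{i=1}^{9} A_i] ≤ Σ_i P[A_i] ≤ 9·p = 9·(1/54) = 1/6.
Numerically: 1/6 ≈ 0.1667.
Is 1/6 < 1? YES.
Since P[∪ A_i] ≤ 1/6 < 1, the complement has P[∩ A_i^c] ≥ 1 − 1/6 = 5/6 > 0, so some outcome avoids every A_i.

9·p = 1/6 ≈ 0.1667; existence CERTIFIED by the union bound.


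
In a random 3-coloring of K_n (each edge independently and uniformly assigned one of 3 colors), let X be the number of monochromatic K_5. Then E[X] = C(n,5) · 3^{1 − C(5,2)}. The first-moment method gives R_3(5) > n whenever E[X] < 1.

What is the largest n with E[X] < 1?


We need C(n, 5) · 3^{1 − 10} < 1, i.e. C(n, 5) < 3^{10 − 1} = 19683.
Check values of n near the boundary:
  n = 18: C(18, 5) = 8568; 8568 < 19683? YES
  n = 19: C(19, 5) = 11628; 11628 < 19683? YES
  n = 20: C(20, 5) = 15504; 15504 < 19683? YES
  n = 21: C(21, 5) = 20349; 20349 < 19683? NO
  n = 22: C(22, 5) = 26334; 26334 < 19683? NO
  n = 23: C(23, 5) = 33649; 33649 < 19683? NO
The largest n with C(n, 5) < 19683 is n = 20 (where E[X] = 5168/6561 ≈ 0.78768). Hence R_3(5) > 20, i.e. R_3(5) ≥ 21.

Largest n = 20; hence R_3(5) > 20.


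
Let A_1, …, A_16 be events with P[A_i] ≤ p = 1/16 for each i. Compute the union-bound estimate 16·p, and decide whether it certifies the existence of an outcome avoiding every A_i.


Union bound: P[∪_{i=1}^{16} A_i] ≤ Σ_i P[A_i] ≤ 16·p = 16·(1/16) = 1.
Numerically: 1 ≈ 1.0000.
Is 1 < 1? NO.
Since the bound 1 is ≥ 1, the union bound is uninformative here; it does NOT by itself certify existence.

16·p = 1 ≈ 1.0000; existence NOT certified by the union bound.


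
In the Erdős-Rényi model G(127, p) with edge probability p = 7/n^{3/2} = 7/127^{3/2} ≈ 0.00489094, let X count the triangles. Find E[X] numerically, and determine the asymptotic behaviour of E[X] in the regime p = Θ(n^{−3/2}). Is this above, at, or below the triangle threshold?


Number of potential triangles: C(127, 3) = 333375.
Each occurs with probability p³ ≈ (0.00489094)³ ≈ 1.16997714e-07.
By linearity: E[X] = C(127, 3)·p³ ≈ 333375 · 1.16997714e-07 ≈ 0.039004.
Since α = 3/2 > 1, p = c/n^{3/2} = o(1/n) is below the triangle threshold p ~ 1/n. Asymptotically E[X] ~ (c³/6)·n^{3(1−α)} = (7³/6)·n^{-1.5} → 0, so by Markov's inequality G has no triangles w.h.p.

E[X] ≈ 0.039004; in regime p = Θ(1/n^{3/2}) E[X] tends to 0 (below the triangle threshold p ~ 1/n).


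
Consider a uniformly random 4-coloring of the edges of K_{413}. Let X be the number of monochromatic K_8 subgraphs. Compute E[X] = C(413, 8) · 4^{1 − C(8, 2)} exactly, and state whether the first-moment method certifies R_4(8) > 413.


E[X] = C(413, 8) · 4^{1 − 28} = 19609040195022817 · 4^{−27} = 19609040195022817/18014398509481984.
As a reduced fraction: E[X] = 19609040195022817/18014398509481984 ≈ 1.08852.
Is E[X] < 1? NO.
Since E[X] ≥ 1, the first-moment bound is inconclusive at n = 413; it does NOT by itself certify R_4(8) > 413.

E[X] = 19609040195022817/18014398509481984 ≈ 1.08852; E[X] ≥ 1; first-moment method inconclusive here.


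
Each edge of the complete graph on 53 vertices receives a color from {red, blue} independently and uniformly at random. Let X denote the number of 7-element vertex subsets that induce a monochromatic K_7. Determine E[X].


Let X = Σ_S X_S over the C(53, 7) = 154143080 subsets S of size 7, where X_S = 1 if the K_7 on S is monochromatic.
For a fixed S, the K_7 on S has C(7, 2) = 21 edges. P[all 21 edges red] = (1/2)^21, and likewise for blue, so P[monochromatic] = 2·(1/2)^21 = 2^{1 − 21} = 1/1048576.
By linearity of expectation: E[X] = C(53, 7) · 2^{1 − 21} = 154143080 · 1/1048576 = 19267885/131072.
Numerically: E[X] ≈ 147.002296.

E[X] = C(53,7)·2^(1−C(7,2)) = 19267885/131072 ≈ 147.002296.


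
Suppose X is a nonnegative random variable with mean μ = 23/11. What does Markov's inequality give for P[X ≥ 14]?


μ = E[X] = 23/11, a = 14.
Markov: P[X ≥ 14] ≤ μ/a = (23/11)/14 = 23/154.
Numerically: ≈ 0.149351.
(Since a = 14 > μ = 2.090909, the bound 23/154 is < 1 and informative.)

P[X ≥ 14] ≤ 23/154 ≈ 0.149351.


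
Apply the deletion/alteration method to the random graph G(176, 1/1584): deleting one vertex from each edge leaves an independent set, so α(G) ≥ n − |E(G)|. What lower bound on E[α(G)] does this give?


E[|E(G)|] = C(176, 2)·p = 15400 · (1/1584) = 175/18.
E[α(G)] ≥ n − E[|E(G)|] = 176 − 175/18 = 2993/18.
Numerically: ≈ 166.2778.
(This is only a lower bound; the true E[α(G)] may be larger.)

E[α(G)] ≥ 2993/18 ≈ 166.2778.


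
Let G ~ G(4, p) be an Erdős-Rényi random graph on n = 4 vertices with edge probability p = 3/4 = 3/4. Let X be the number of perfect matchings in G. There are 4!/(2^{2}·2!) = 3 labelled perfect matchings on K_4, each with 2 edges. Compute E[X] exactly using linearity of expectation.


K_4 has 4!/(2^{2}·2!) = 3 labelled perfect matchings.
For each such perfect matching H, let X_H = 1 if all 2 edges of H are present in G. Then P[X_H = 1] = p^{2} = (3/4)^{2} = 9/16.
Summing the indicators: E[X] = Σ_H E[X_H] = 3 · p^{2} = 3 · 9/16 = 27/16.
Numerically: E[X] ≈ 1.688.

E[X] = 3 · (3/4)^{2} = 27/16 ≈ 1.688.


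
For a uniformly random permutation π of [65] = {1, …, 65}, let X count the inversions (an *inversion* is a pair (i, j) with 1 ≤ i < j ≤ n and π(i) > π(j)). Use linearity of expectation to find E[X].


Write X = Σ X_I over the C(65, 2) = 2080 pairs i < j, with X_I the indicator of one inversion.
There are 2080 indicators.
For each fixed pair i < j, the values π(i) and π(j) are two distinct elements of {1, …, 65} in uniformly random order; by symmetry P[π(i) > π(j)] = 1/2.
By linearity: E[X] = 2080 · (1/2) = C(65, 2) · (1/2) = 2080/2 = 1040 ≈ 1040.0000.

E[X] = 1040 = 1040.0000.


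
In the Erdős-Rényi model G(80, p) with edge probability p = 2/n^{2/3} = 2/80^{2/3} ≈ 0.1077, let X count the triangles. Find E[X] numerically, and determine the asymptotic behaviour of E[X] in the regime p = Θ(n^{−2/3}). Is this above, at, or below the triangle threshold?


Number of potential triangles: C(80, 3) = 82160.
Each occurs with probability p³ ≈ (0.1077)³ ≈ 1.250000e-03.
By linearity: E[X] = C(80, 3)·p³ ≈ 82160 · 1.250000e-03 ≈ 102.7000.
Since α = 2/3 < 1, p = c/n^{2/3} ≫ 1/n is above the triangle threshold p ~ 1/n. Asymptotically E[X] ~ (c³/6)·n^{3(1−α)} = (2³/6)·n^{1} → ∞; triangles are abundant w.h.p.

E[X] ≈ 102.7000; in regime p = Θ(1/n^{2/3}) E[X] diverges (above the triangle threshold p ~ 1/n).


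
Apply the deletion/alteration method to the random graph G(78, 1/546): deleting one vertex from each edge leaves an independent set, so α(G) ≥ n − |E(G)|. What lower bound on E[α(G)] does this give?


E[|E(G)|] = C(78, 2)·p = 3003 · (1/546) = 11/2.
E[α(G)] ≥ n − E[|E(G)|] = 78 − 11/2 = 145/2.
Numerically: ≈ 72.500000.
(This is only a lower bound; the true E[α(G)] may be larger.)

E[α(G)] ≥ 145/2 ≈ 72.500000.


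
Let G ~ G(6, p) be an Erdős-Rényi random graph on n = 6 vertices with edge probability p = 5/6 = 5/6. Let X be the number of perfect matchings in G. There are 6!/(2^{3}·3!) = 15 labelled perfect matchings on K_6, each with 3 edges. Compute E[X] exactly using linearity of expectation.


K_6 has 6!/(2^{3}·3!) = 15 labelled perfect matchings.
For each such perfect matching H, let X_H = 1 if all 3 edges of H are present in G. Then P[X_H = 1] = p^{3} = (5/6)^{3} = 125/216.
Summing the indicators: E[X] = Σ_H E[X_H] = 15 · p^{3} = 15 · 125/216 = 625/72.
Numerically: E[X] ≈ 8.681.

E[X] = 15 · (5/6)^{3} = 625/72 ≈ 8.681.


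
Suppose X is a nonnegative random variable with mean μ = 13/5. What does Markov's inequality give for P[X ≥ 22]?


μ = E[X] = 13/5, a = 22.
Markov: P[X ≥ 22] ≤ μ/a = (13/5)/22 = 13/110.
Numerically: ≈ 0.118182.
(Since a = 22 > μ = 2.600000, the bound 13/110 is < 1 and informative.)

P[X ≥ 22] ≤ 13/110 ≈ 0.118182.


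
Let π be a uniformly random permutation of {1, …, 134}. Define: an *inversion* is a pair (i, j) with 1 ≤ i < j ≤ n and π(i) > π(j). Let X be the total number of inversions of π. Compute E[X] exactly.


Write X = Σ X_I over the C(134, 2) = 8911 pairs i < j, with X_I the indicator of one inversion.
There are 8911 indicators.
For each fixed pair i < j, the values π(i) and π(j) are two distinct elements of {1, …, 134} in uniformly random order; by symmetry P[π(i) > π(j)] = 1/2.
By linearity: E[X] = 8911 · (1/2) = C(134, 2) · (1/2) = 8911/2 = 8911/2 ≈ 4455.500000.

E[X] = 8911/2 = 4455.500000.


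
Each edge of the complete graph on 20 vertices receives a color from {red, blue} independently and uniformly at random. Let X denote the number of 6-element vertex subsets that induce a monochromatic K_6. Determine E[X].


Let X = Σ_S X_S over the C(20, 6) = 38760 subsets S of size 6, where X_S = 1 if the K_6 on S is monochromatic.
For a fixed S, the K_6 on S has C(6, 2) = 15 edges. P[all 15 edges red] = (1/2)^15, and likewise for blue, so P[monochromatic] = 2·(1/2)^15 = 2^{1 − 15} = 1/16384.
Summing: E[X] = C(20, 6) · 2^{1 − 15} = 38760 · 1/16384 = 4845/2048.
Numerically: E[X] ≈ 2.36572.

E[X] = C(20,6)·2^(1−C(6,2)) = 4845/2048 ≈ 2.36572.


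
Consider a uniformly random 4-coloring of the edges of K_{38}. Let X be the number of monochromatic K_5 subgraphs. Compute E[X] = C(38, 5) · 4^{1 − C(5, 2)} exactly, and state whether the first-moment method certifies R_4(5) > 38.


E[X] = C(38, 5) · 4^{1 − 10} = 501942 · 4^{−9} = 501942/262144.
As a reduced fraction: E[X] = 250971/131072 ≈ 1.915.
Is E[X] < 1? NO.
Since E[X] ≥ 1, the first-moment bound is inconclusive at n = 38; it does NOT by itself certify R_4(5) > 38.

E[X] = 250971/131072 ≈ 1.915; E[X] ≥ 1; first-moment method inconclusive here.


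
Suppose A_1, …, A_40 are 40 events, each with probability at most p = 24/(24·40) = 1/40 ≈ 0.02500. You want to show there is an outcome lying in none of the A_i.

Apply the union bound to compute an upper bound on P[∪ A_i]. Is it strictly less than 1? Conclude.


Union bound: P[∪_{i=1}^{40} A_i] ≤ Σ_i P[A_i] ≤ 40·p = 40·(1/40) = 1.
Numerically: 1 ≈ 1.00000.
Is 1 < 1? NO.
Since the bound 1 is ≥ 1, the union bound is uninformative here; it does NOT by itself certify existence.

40·p = 1 ≈ 1.00000; existence NOT certified by the union bound.


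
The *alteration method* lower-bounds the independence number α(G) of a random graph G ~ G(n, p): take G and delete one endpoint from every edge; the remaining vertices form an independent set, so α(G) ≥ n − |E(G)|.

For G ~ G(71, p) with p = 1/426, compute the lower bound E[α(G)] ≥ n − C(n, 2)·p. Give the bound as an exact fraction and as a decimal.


E[|E(G)|] = C(71, 2)·p = 2485 · (1/426) = 35/6.
E[α(G)] ≥ n − E[|E(G)|] = 71 − 35/6 = 391/6.
Numerically: ≈ 65.166667.
(This is only a lower bound; the true E[α(G)] may be larger.)

E[α(G)] ≥ 391/6 ≈ 65.166667.


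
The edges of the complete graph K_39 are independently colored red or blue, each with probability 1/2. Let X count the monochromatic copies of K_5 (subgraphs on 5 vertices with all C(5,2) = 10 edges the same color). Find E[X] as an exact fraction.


Let X = Σ_S X_S over the C(39, 5) = 575757 subsets S of size 5, where X_S = 1 if the K_5 on S is monochromatic.
For a fixed S, the K_5 on S has C(5, 2) = 10 edges. P[all 10 edges red] = (1/2)^10, and likewise for blue, so P[monochromatic] = 2·(1/2)^10 = 2^{1 − 10} = 1/512.
Summing: E[X] = C(39, 5) · 2^{1 − 10} = 575757 · 1/512 = 575757/512.
Numerically: E[X] ≈ 1124.525391.

E[X] = C(39,5)·2^(1−C(5,2)) = 575757/512 ≈ 1124.525391.


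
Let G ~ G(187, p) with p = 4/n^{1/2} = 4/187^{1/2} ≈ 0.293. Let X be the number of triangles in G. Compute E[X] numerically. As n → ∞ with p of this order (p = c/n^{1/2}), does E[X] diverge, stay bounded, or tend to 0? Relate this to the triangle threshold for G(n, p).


Number of potential triangles: C(187, 3) = 1072445.
Each occurs with probability p³ ≈ (0.293)³ ≈ 2.50275e-02.
By linearity: E[X] = C(187, 3)·p³ ≈ 1072445 · 2.50275e-02 ≈ 26840.623.
Since α = 1/2 < 1, p = c/n^{1/2} ≫ 1/n is above the triangle threshold p ~ 1/n. Asymptotically E[X] ~ (c³/6)·n^{3(1−α)} = (4³/6)·n^{1.5} → ∞; triangles are abundant w.h.p.

E[X] ≈ 26840.623; in regime p = Θ(1/n^{1/2}) E[X] diverges (above the triangle threshold p ~ 1/n).


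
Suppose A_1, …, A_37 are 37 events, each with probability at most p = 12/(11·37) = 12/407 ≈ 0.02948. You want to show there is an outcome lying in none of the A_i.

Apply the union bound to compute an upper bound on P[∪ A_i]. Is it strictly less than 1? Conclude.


Union bound: P[∪_{i=1}^{37} A_i] ≤ Σ_i P[A_i] ≤ 37·p = 37·(12/407) = 12/11.
Numerically: 12/11 ≈ 1.09091.
Is 12/11 < 1? NO.
Since the bound 12/11 is ≥ 1, the union bound is uninformative here; it does NOT by itself certify existence.

37·p = 12/11 ≈ 1.09091; existence NOT certified by the union bound.


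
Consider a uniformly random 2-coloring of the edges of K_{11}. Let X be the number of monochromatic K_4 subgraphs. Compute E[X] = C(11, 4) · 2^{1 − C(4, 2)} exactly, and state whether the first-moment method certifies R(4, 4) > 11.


E[X] = C(11, 4) · 2^{1 − 6} = 330 · 2^{−5} = 330/32.
As a reduced fraction: E[X] = 165/16 ≈ 10.3125.
Is E[X] < 1? NO.
Since E[X] ≥ 1, the first-moment bound is inconclusive at n = 11; it does NOT by itself certify R(4, 4) > 11.

E[X] = 165/16 ≈ 10.3125; E[X] ≥ 1; first-moment method inconclusive here.


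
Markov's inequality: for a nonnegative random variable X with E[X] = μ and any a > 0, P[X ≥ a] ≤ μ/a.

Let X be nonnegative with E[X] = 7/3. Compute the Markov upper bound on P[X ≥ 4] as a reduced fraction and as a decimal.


μ = E[X] = 7/3, a = 4.
Markov: P[X ≥ 4] ≤ μ/a = (7/3)/4 = 7/12.
Numerically: ≈ 0.583.
(Since a = 4 > μ = 2.333, the bound 7/12 is < 1 and informative.)

P[X ≥ 4] ≤ 7/12 ≈ 0.583.


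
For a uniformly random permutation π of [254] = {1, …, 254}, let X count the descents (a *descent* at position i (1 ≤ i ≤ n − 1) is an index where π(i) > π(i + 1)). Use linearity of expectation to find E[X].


Write X = Σ X_I over i = 1, …, 253, with X_I the indicator of one descent.
There are 253 indicators.
For each fixed i, the pair (π(i), π(i+1)) is a uniformly random ordered pair of distinct values from {1, …, 254}; by symmetry P[π(i) > π(i+1)] = 1/2.
By linearity: E[X] = 253 · (1/2) = (254 − 1) · (1/2) = 253/2 ≈ 126.5000.

E[X] = 253/2 = 126.5000.


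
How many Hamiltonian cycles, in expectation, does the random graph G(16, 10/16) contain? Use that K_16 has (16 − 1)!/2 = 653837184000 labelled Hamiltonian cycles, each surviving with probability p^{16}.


K_16 has (16 − 1)!/2 = 653837184000 labelled Hamiltonian cycles.
For each such Hamiltonian cycle H, let X_H = 1 if all 16 edges of H are present in G. Then P[X_H = 1] = p^{16} = (5/8)^{16} = 152587890625/281474976710656.
Summing the indicators: E[X] = Σ_H E[X_H] = 653837184000 · p^{16} = 653837184000 · 152587890625/281474976710656 = 97429332733154296875/274877906944.
Numerically: E[X] ≈ 3.5445e+08.

E[X] = 653837184000 · (5/8)^{16} = 97429332733154296875/274877906944 ≈ 3.5445e+08.


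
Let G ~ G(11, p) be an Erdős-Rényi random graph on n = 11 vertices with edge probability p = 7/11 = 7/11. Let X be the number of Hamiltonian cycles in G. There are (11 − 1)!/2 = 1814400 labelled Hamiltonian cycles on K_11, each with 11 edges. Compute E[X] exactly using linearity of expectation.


K_11 has (11 − 1)!/2 = 1814400 labelled Hamiltonian cycles.
For each such Hamiltonian cycle H, let X_H = 1 if all 11 edges of H are present in G. Then P[X_H = 1] = p^{11} = (7/11)^{11} = 1977326743/285311670611.
By linearity: E[X] = Σ_H E[X_H] = 1814400 · p^{11} = 1814400 · 1977326743/285311670611 = 3587661642499200/285311670611.
Numerically: E[X] ≈ 1.26e+04.

E[X] = 1814400 · (7/11)^{11} = 3587661642499200/285311670611 ≈ 1.26e+04.


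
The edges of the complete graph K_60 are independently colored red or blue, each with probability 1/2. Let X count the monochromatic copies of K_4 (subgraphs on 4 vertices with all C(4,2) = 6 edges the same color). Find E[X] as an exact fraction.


Let X = Σ_S X_S over the C(60, 4) = 487635 subsets S of size 4, where X_S = 1 if the K_4 on S is monochromatic.
For a fixed S, the K_4 on S has C(4, 2) = 6 edges. P[all 6 edges red] = (1/2)^6, and likewise for blue, so P[monochromatic] = 2·(1/2)^6 = 2^{1 − 6} = 1/32.
By linearity of expectation: E[X] = C(60, 4) · 2^{1 − 6} = 487635 · 1/32 = 487635/32.
Numerically: E[X] ≈ 15238.59375.

E[X] = C(60,4)·2^(1−C(4,2)) = 487635/32 ≈ 15238.59375.


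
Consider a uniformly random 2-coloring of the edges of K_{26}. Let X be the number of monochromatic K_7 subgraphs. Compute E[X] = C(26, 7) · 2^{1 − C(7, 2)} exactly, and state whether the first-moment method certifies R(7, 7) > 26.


E[X] = C(26, 7) · 2^{1 − 21} = 657800 · 2^{−20} = 657800/1048576.
As a reduced fraction: E[X] = 82225/131072 ≈ 0.6273.
Is E[X] < 1? YES.
Since E[X] < 1, there exists a 2-coloring of K_{26} with no monochromatic K_7; hence R(7, 7) > 26.

E[X] = 82225/131072 ≈ 0.6273; E[X] < 1, so R(7, 7) > 26.


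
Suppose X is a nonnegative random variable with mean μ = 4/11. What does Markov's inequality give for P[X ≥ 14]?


μ = E[X] = 4/11, a = 14.
Markov: P[X ≥ 14] ≤ μ/a = (4/11)/14 = 2/77.
Numerically: ≈ 0.025974.
(Since a = 14 > μ = 0.363636, the bound 2/77 is < 1 and informative.)

P[X ≥ 14] ≤ 2/77 ≈ 0.025974.


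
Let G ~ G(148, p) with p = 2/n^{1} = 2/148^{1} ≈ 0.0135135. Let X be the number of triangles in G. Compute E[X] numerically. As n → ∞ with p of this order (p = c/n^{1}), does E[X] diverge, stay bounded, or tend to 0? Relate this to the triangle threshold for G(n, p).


Number of potential triangles: C(148, 3) = 529396.
Each occurs with probability p³ ≈ (0.0135135)³ ≈ 2.46777091e-06.
By linearity: E[X] = C(148, 3)·p³ ≈ 529396 · 2.46777091e-06 ≈ 1.306428.
Here α = 1, so p = 2/n is exactly at the triangle threshold p ~ 1/n. Asymptotically E[X] → c³/6 = 2³/6 = 4/3 ≈ 1.333333, a bounded constant. In this regime the triangle count is asymptotically Poisson(c³/6).

E[X] ≈ 1.306428; in regime p = Θ(1/n^{1}) E[X] stays bounded (at the triangle threshold p ~ 1/n).


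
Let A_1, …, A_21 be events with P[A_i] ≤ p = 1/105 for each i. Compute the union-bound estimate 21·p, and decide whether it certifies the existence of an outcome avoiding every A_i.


Union bound: P[∪_{i=1}^{21} A_i] ≤ Σ_i P[A_i] ≤ 21·p = 21·(1/105) = 1/5.
Numerically: 1/5 ≈ 0.2000000.
Is 1/5 < 1? YES.
Since P[∪ A_i] ≤ 1/5 < 1, the complement has P[∩ A_i^c] ≥ 1 − 1/5 = 4/5 > 0, so some outcome avoids every A_i.

21·p = 1/5 ≈ 0.2000000; existence CERTIFIED by the union bound.


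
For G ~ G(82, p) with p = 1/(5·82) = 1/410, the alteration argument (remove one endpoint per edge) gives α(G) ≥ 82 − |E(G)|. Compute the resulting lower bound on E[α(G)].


E[|E(G)|] = C(82, 2)·p = 3321 · (1/410) = 81/10.
E[α(G)] ≥ n − E[|E(G)|] = 82 − 81/10 = 739/10.
Numerically: ≈ 73.900.
(This is only a lower bound; the true E[α(G)] may be larger.)

E[α(G)] ≥ 739/10 ≈ 73.900.


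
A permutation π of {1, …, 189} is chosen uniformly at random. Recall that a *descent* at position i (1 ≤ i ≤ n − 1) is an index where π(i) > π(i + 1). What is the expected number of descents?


Write X = Σ X_I over i = 1, …, 188, with X_I the indicator of one descent.
There are 188 indicators.
For each fixed i, the pair (π(i), π(i+1)) is a uniformly random ordered pair of distinct values from {1, …, 189}; by symmetry P[π(i) > π(i+1)] = 1/2.
By linearity: E[X] = 188 · (1/2) = (189 − 1) · (1/2) = 94 ≈ 94.00000.

E[X] = 94 = 94.00000.


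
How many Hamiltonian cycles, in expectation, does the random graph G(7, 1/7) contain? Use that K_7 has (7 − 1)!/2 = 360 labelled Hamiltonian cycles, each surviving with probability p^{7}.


K_7 has (7 − 1)!/2 = 360 labelled Hamiltonian cycles.
For each such Hamiltonian cycle H, let X_H = 1 if all 7 edges of H are present in G. Then P[X_H = 1] = p^{7} = (1/7)^{7} = 1/823543.
By linearity of expectation: E[X] = Σ_H E[X_H] = 360 · p^{7} = 360 · 1/823543 = 360/823543.
Numerically: E[X] ≈ 0.000437136.

E[X] = 360 · (1/7)^{7} = 360/823543 ≈ 0.000437136.


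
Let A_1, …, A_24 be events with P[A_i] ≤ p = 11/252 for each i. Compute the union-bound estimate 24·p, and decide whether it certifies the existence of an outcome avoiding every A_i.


Union bound: P[∪_{i=1}^{24} A_i] ≤ Σ_i P[A_i] ≤ 24·p = 24·(11/252) = 22/21.
Numerically: 22/21 ≈ 1.0476.
Is 22/21 < 1? NO.
Since the bound 22/21 is ≥ 1, the union bound is uninformative here; it does NOT by itself certify existence.

24·p = 22/21 ≈ 1.0476; existence NOT certified by the union bound.


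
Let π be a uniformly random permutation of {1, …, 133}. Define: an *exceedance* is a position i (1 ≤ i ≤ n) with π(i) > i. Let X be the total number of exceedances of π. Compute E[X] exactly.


Write X = Σ_{i=1}^{133} X_i, where X_i = 1_{π(i) > i}.
For each fixed i, π(i) is uniform over {1, …, 133} (marginal of a uniform permutation), so P[π(i) > i] = (n − i)/n. Summing: Σ_{i=1}^{133} (n − i)/n = (0 + 1 + … + 132)/133 = 133(133 − 1)/(2·133) = (133 − 1)/2.
Hence E[X] = Σ_{i=1}^{133} (133 − i)/133 = 66 ≈ 66.000.

E[X] = 66 = 66.000.


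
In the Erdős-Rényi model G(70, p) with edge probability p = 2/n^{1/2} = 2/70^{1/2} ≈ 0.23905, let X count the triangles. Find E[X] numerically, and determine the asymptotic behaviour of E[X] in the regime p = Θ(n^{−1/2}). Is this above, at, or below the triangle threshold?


Number of potential triangles: C(70, 3) = 54740.
Each occurs with probability p³ ≈ (0.23905)³ ≈ 1.3659756e-02.
By linearity: E[X] = C(70, 3)·p³ ≈ 54740 · 1.3659756e-02 ≈ 747.73502.
Since α = 1/2 < 1, p = c/n^{1/2} ≫ 1/n is above the triangle threshold p ~ 1/n. Asymptotically E[X] ~ (c³/6)·n^{3(1−α)} = (2³/6)·n^{1.5} → ∞; triangles are abundant w.h.p.

E[X] ≈ 747.73502; in regime p = Θ(1/n^{1/2}) E[X] diverges (above the triangle threshold p ~ 1/n).


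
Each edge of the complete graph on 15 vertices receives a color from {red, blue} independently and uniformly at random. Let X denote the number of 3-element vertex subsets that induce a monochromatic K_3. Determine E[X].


Let X = Σ_S X_S over the C(15, 3) = 455 subsets S of size 3, where X_S = 1 if the K_3 on S is monochromatic.
For a fixed S, the K_3 on S has C(3, 2) = 3 edges. P[all 3 edges red] = (1/2)^3, and likewise for blue, so P[monochromatic] = 2·(1/2)^3 = 2^{1 − 3} = 1/4.
By linearity: E[X] = C(15, 3) · 2^{1 − 3} = 455 · 1/4 = 455/4.
Numerically: E[X] ≈ 113.7500.

E[X] = C(15,3)·2^(1−C(3,2)) = 455/4 ≈ 113.7500.


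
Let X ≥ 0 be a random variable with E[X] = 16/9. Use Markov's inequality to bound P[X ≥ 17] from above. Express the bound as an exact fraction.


μ = E[X] = 16/9, a = 17.
Markov: P[X ≥ 17] ≤ μ/a = (16/9)/17 = 16/153.
Numerically: ≈ 0.105.
(Since a = 17 > μ = 1.778, the bound 16/153 is < 1 and informative.)

P[X ≥ 17] ≤ 16/153 ≈ 0.105.


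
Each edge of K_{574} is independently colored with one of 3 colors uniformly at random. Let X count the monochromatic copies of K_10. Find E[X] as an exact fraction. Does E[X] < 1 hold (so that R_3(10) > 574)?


E[X] = C(574, 10) · 3^{1 − 45} = 988824035203816502691 · 3^{−44} = 988824035203816502691/984770902183611232881.
As a reduced fraction: E[X] = 109869337244868500299/109418989131512359209 ≈ 1.0041158.
Is E[X] < 1? NO.
Since E[X] ≥ 1, the first-moment bound is inconclusive at n = 574; it does NOT by itself certify R_3(10) > 574.

E[X] = 109869337244868500299/109418989131512359209 ≈ 1.0041158; E[X] ≥ 1; first-moment method inconclusive here.


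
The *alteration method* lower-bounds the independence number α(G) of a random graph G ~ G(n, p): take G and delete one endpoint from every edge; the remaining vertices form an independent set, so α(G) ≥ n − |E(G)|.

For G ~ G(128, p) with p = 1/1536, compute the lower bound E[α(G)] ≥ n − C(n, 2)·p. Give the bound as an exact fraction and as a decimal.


E[|E(G)|] = C(128, 2)·p = 8128 · (1/1536) = 127/24.
E[α(G)] ≥ n − E[|E(G)|] = 128 − 127/24 = 2945/24.
Numerically: ≈ 122.708333.
(This is only a lower bound; the true E[α(G)] may be larger.)

E[α(G)] ≥ 2945/24 ≈ 122.708333.


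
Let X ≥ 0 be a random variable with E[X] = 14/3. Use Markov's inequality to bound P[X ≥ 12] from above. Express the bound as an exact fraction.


μ = E[X] = 14/3, a = 12.
Markov: P[X ≥ 12] ≤ μ/a = (14/3)/12 = 7/18.
Numerically: ≈ 0.389.
(Since a = 12 > μ = 4.667, the bound 7/18 is < 1 and informative.)

P[X ≥ 12] ≤ 7/18 ≈ 0.389.


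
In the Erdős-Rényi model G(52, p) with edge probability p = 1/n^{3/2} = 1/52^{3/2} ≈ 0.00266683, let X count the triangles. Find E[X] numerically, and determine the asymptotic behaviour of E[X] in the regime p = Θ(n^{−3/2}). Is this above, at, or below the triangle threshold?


Number of potential triangles: C(52, 3) = 22100.
Each occurs with probability p³ ≈ (0.00266683)³ ≈ 1.89664021e-08.
By linearity: E[X] = C(52, 3)·p³ ≈ 22100 · 1.89664021e-08 ≈ 0.000419.
Since α = 3/2 > 1, p = c/n^{3/2} = o(1/n) is below the triangle threshold p ~ 1/n. Asymptotically E[X] ~ (c³/6)·n^{3(1−α)} = (1³/6)·n^{-1.5} → 0, so by Markov's inequality G has no triangles w.h.p.

E[X] ≈ 0.000419; in regime p = Θ(1/n^{3/2}) E[X] tends to 0 (below the triangle threshold p ~ 1/n).


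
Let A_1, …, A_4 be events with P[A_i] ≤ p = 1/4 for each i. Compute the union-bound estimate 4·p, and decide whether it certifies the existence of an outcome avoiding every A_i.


Union bound: P[∪_{i=1}^{4} A_i] ≤ Σ_i P[A_i] ≤ 4·p = 4·(1/4) = 1.
Numerically: 1 ≈ 1.0000000.
Is 1 < 1? NO.
Since the bound 1 is ≥ 1, the union bound is uninformative here; it does NOT by itself certify existence.

4·p = 1 ≈ 1.0000000; existence NOT certified by the union bound.


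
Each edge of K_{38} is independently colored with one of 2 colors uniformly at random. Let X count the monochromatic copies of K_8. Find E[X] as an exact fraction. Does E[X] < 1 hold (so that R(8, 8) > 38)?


E[X] = C(38, 8) · 2^{1 − 28} = 48903492 · 2^{−27} = 48903492/134217728.
As a reduced fraction: E[X] = 12225873/33554432 ≈ 0.364.
Is E[X] < 1? YES.
Since E[X] < 1, there exists a 2-coloring of K_{38} with no monochromatic K_8; hence R(8, 8) > 38.

E[X] = 12225873/33554432 ≈ 0.364; E[X] < 1, so R(8, 8) > 38.


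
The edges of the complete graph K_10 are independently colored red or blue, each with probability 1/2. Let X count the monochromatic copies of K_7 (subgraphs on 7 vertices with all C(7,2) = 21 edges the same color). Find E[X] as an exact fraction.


Let X = Σ_S X_S over the C(10, 7) = 120 subsets S of size 7, where X_S = 1 if the K_7 on S is monochromatic.
For a fixed S, the K_7 on S has C(7, 2) = 21 edges. P[all 21 edges red] = (1/2)^21, and likewise for blue, so P[monochromatic] = 2·(1/2)^21 = 2^{1 − 21} = 1/1048576.
Summing: E[X] = C(10, 7) · 2^{1 − 21} = 120 · 1/1048576 = 15/131072.
Numerically: E[X] ≈ 0.000114.

E[X] = C(10,7)·2^(1−C(7,2)) = 15/131072 ≈ 0.000114.


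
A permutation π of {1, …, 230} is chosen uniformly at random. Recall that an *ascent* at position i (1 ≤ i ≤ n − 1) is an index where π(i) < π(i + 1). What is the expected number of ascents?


Write X = Σ X_I over i = 1, …, 229, with X_I the indicator of one ascent.
There are 229 indicators.
For each fixed i, the pair (π(i), π(i+1)) is a uniformly random ordered pair of distinct values from {1, …, 230}; by symmetry P[π(i) < π(i+1)] = 1/2.
By linearity: E[X] = 229 · (1/2) = (230 − 1) · (1/2) = 229/2 ≈ 114.500000.

E[X] = 229/2 = 114.500000.


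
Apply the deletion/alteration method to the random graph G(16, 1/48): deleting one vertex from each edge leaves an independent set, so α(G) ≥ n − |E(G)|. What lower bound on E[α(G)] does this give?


E[|E(G)|] = C(16, 2)·p = 120 · (1/48) = 5/2.
E[α(G)] ≥ n − E[|E(G)|] = 16 − 5/2 = 27/2.
Numerically: ≈ 13.50000.
(This is only a lower bound; the true E[α(G)] may be larger.)

E[α(G)] ≥ 27/2 ≈ 13.50000.


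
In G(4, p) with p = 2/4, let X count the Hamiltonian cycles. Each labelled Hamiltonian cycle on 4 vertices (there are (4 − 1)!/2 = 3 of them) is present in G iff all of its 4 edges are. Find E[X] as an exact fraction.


K_4 has (4 − 1)!/2 = 3 labelled Hamiltonian cycles.
For each such Hamiltonian cycle H, let X_H = 1 if all 4 edges of H are present in G. Then P[X_H = 1] = p^{4} = (1/2)^{4} = 1/16.
Summing the indicators: E[X] = Σ_H E[X_H] = 3 · p^{4} = 3 · 1/16 = 3/16.
Numerically: E[X] ≈ 0.1875.

E[X] = 3 · (1/2)^{4} = 3/16 ≈ 0.1875.


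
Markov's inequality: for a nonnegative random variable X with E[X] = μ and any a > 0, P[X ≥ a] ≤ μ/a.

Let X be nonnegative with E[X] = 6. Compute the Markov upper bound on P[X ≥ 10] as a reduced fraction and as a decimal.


μ = E[X] = 6, a = 10.
Markov: P[X ≥ 10] ≤ μ/a = (6)/10 = 3/5.
Numerically: ≈ 0.6000.
(Since a = 10 > μ = 6.0000, the bound 3/5 is < 1 and informative.)

P[X ≥ 10] ≤ 3/5 ≈ 0.6000.


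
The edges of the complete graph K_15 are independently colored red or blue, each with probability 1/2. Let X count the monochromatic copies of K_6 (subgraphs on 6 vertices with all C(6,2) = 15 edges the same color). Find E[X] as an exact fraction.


Let X = Σ_S X_S over the C(15, 6) = 5005 subsets S of size 6, where X_S = 1 if the K_6 on S is monochromatic.
For a fixed S, the K_6 on S has C(6, 2) = 15 edges. P[all 15 edges red] = (1/2)^15, and likewise for blue, so P[monochromatic] = 2·(1/2)^15 = 2^{1 − 15} = 1/16384.
Summing: E[X] = C(15, 6) · 2^{1 − 15} = 5005 · 1/16384 = 5005/16384.
Numerically: E[X] ≈ 0.305481.

E[X] = C(15,6)·2^(1−C(6,2)) = 5005/16384 ≈ 0.305481.


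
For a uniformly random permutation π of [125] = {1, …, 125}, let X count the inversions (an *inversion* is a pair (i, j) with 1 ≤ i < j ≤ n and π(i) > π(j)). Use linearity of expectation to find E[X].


Write X = Σ X_I over the C(125, 2) = 7750 pairs i < j, with X_I the indicator of one inversion.
There are 7750 indicators.
For each fixed pair i < j, the values π(i) and π(j) are two distinct elements of {1, …, 125} in uniformly random order; by symmetry P[π(i) > π(j)] = 1/2.
By linearity: E[X] = 7750 · (1/2) = C(125, 2) · (1/2) = 7750/2 = 3875 ≈ 3875.00000.

E[X] = 3875 = 3875.00000.


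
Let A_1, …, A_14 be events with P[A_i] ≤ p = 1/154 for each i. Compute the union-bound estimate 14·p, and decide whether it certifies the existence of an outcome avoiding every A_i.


Union bound: P[∪_{i=1}^{14} A_i] ≤ Σ_i P[A_i] ≤ 14·p = 14·(1/154) = 1/11.
Numerically: 1/11 ≈ 0.090909.
Is 1/11 < 1? YES.
Since P[∪ A_i] ≤ 1/11 < 1, the complement has P[∩ A_i^c] ≥ 1 − 1/11 = 10/11 > 0, so some outcome avoids every A_i.

14·p = 1/11 ≈ 0.090909; existence CERTIFIED by the union bound.


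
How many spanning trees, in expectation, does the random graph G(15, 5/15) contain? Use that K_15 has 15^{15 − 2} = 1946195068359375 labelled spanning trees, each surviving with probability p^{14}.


K_15 has 15^{15 − 2} = 1946195068359375 labelled spanning trees.
For each such spanning tree H, let X_H = 1 if all 14 edges of H are present in G. Then P[X_H = 1] = p^{14} = (1/3)^{14} = 1/4782969.
Summing the indicators: E[X] = Σ_H E[X_H] = 1946195068359375 · p^{14} = 1946195068359375 · 1/4782969 = 1220703125/3.
Numerically: E[X] ≈ 4.069e+08.

E[X] = 1946195068359375 · (1/3)^{14} = 1220703125/3 ≈ 4.069e+08.


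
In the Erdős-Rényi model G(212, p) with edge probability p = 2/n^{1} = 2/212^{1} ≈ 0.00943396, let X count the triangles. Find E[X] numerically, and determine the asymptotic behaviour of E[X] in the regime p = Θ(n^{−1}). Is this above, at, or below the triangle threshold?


Number of potential triangles: C(212, 3) = 1565620.
Each occurs with probability p³ ≈ (0.00943396)³ ≈ 8.39619283e-07.
By linearity: E[X] = C(212, 3)·p³ ≈ 1565620 · 8.39619283e-07 ≈ 1.314525.
Here α = 1, so p = 2/n is exactly at the triangle threshold p ~ 1/n. Asymptotically E[X] → c³/6 = 2³/6 = 4/3 ≈ 1.333333, a bounded constant. In this regime the triangle count is asymptotically Poisson(c³/6).

E[X] ≈ 1.314525; in regime p = Θ(1/n^{1}) E[X] stays bounded (at the triangle threshold p ~ 1/n).


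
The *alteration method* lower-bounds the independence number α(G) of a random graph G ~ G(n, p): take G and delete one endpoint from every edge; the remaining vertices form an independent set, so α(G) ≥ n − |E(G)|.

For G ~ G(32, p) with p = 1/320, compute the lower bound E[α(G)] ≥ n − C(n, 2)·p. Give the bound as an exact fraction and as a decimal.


E[|E(G)|] = C(32, 2)·p = 496 · (1/320) = 31/20.
E[α(G)] ≥ n − E[|E(G)|] = 32 − 31/20 = 609/20.
Numerically: ≈ 30.450000.
(This is only a lower bound; the true E[α(G)] may be larger.)

E[α(G)] ≥ 609/20 ≈ 30.450000.


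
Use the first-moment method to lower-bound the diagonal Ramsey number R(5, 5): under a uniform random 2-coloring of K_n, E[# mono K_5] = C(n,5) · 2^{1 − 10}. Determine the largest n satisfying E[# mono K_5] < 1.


We need C(n, 5) · 2^{1 − 10} < 1, i.e. C(n, 5) < 2^{10 − 1} = 512.
Check values of n near the boundary:
  n = 9: C(9, 5) = 126; 126 < 512? YES
  n = 10: C(10, 5) = 252; 252 < 512? YES
  n = 11: C(11, 5) = 462; 462 < 512? YES
  n = 12: C(12, 5) = 792; 792 < 512? NO
  n = 13: C(13, 5) = 1287; 1287 < 512? NO
  n = 14: C(14, 5) = 2002; 2002 < 512? NO
The largest n with C(n, 5) < 512 is n = 11 (where E[X] = 231/256 ≈ 0.90234). Hence R(5, 5) > 11, i.e. R(5, 5) ≥ 12.

Largest n = 11; hence R(5, 5) > 11.


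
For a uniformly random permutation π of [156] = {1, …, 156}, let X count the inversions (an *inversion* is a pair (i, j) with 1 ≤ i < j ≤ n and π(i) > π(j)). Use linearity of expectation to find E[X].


Write X = Σ X_I over the C(156, 2) = 12090 pairs i < j, with X_I the indicator of one inversion.
There are 12090 indicators.
For each fixed pair i < j, the values π(i) and π(j) are two distinct elements of {1, …, 156} in uniformly random order; by symmetry P[π(i) > π(j)] = 1/2.
By linearity: E[X] = 12090 · (1/2) = C(156, 2) · (1/2) = 12090/2 = 6045 ≈ 6045.00000.

E[X] = 6045 = 6045.00000.


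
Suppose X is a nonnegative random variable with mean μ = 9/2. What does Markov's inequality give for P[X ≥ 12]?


μ = E[X] = 9/2, a = 12.
Markov: P[X ≥ 12] ≤ μ/a = (9/2)/12 = 3/8.
Numerically: ≈ 0.375.
(Since a = 12 > μ = 4.500, the bound 3/8 is < 1 and informative.)

P[X ≥ 12] ≤ 3/8 ≈ 0.375.


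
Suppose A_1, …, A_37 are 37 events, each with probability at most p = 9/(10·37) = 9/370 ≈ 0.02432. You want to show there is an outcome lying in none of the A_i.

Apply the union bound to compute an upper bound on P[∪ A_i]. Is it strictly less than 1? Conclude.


Union bound: P[∪_{i=1}^{37} A_i] ≤ Σ_i P[A_i] ≤ 37·p = 37·(9/370) = 9/10.
Numerically: 9/10 ≈ 0.90000.
Is 9/10 < 1? YES.
Since P[∪ A_i] ≤ 9/10 < 1, the complement has P[∩ A_i^c] ≥ 1 − 9/10 = 1/10 > 0, so some outcome avoids every A_i.

37·p = 9/10 ≈ 0.90000; existence CERTIFIED by the union bound.


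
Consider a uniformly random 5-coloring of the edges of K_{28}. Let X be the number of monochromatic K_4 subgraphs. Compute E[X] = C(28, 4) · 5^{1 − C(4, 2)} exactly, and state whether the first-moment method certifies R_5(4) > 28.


E[X] = C(28, 4) · 5^{1 − 6} = 20475 · 5^{−5} = 20475/3125.
As a reduced fraction: E[X] = 819/125 ≈ 6.552.
Is E[X] < 1? NO.
Since E[X] ≥ 1, the first-moment bound is inconclusive at n = 28; it does NOT by itself certify R_5(4) > 28.

E[X] = 819/125 ≈ 6.552; E[X] ≥ 1; first-moment method inconclusive here.


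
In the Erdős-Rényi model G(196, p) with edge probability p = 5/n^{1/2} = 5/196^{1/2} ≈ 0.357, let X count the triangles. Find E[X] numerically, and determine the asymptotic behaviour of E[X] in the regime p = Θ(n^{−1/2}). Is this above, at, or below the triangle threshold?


Number of potential triangles: C(196, 3) = 1235780.
Each occurs with probability p³ ≈ (0.357)³ ≈ 4.55539e-02.
By linearity: E[X] = C(196, 3)·p³ ≈ 1235780 · 4.55539e-02 ≈ 56294.643.
Since α = 1/2 < 1, p = c/n^{1/2} ≫ 1/n is above the triangle threshold p ~ 1/n. Asymptotically E[X] ~ (c³/6)·n^{3(1−α)} = (5³/6)·n^{1.5} → ∞; triangles are abundant w.h.p.

E[X] ≈ 56294.643; in regime p = Θ(1/n^{1/2}) E[X] diverges (above the triangle threshold p ~ 1/n).


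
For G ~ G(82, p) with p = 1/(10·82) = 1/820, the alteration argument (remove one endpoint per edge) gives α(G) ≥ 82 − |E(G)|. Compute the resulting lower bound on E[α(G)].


E[|E(G)|] = C(82, 2)·p = 3321 · (1/820) = 81/20.
E[α(G)] ≥ n − E[|E(G)|] = 82 − 81/20 = 1559/20.
Numerically: ≈ 77.95000.
(This is only a lower bound; the true E[α(G)] may be larger.)

E[α(G)] ≥ 1559/20 ≈ 77.95000.


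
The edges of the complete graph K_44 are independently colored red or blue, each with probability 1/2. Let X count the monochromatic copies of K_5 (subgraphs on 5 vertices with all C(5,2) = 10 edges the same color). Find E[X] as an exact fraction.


Let X = Σ_S X_S over the C(44, 5) = 1086008 subsets S of size 5, where X_S = 1 if the K_5 on S is monochromatic.
For a fixed S, the K_5 on S has C(5, 2) = 10 edges. P[all 10 edges red] = (1/2)^10, and likewise for blue, so P[monochromatic] = 2·(1/2)^10 = 2^{1 − 10} = 1/512.
By linearity of expectation: E[X] = C(44, 5) · 2^{1 − 10} = 1086008 · 1/512 = 135751/64.
Numerically: E[X] ≈ 2121.1094.

E[X] = C(44,5)·2^(1−C(5,2)) = 135751/64 ≈ 2121.1094.


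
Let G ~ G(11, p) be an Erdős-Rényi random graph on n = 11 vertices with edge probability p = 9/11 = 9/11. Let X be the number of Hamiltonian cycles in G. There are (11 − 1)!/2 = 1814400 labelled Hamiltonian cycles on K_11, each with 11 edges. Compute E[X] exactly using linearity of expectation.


K_11 has (11 − 1)!/2 = 1814400 labelled Hamiltonian cycles.
For each such Hamiltonian cycle H, let X_H = 1 if all 11 edges of H are present in G. Then P[X_H = 1] = p^{11} = (9/11)^{11} = 31381059609/285311670611.
By linearity: E[X] = Σ_H E[X_H] = 1814400 · p^{11} = 1814400 · 31381059609/285311670611 = 56937794554569600/285311670611.
Numerically: E[X] ≈ 1.9956e+05.

E[X] = 1814400 · (9/11)^{11} = 56937794554569600/285311670611 ≈ 1.9956e+05.
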